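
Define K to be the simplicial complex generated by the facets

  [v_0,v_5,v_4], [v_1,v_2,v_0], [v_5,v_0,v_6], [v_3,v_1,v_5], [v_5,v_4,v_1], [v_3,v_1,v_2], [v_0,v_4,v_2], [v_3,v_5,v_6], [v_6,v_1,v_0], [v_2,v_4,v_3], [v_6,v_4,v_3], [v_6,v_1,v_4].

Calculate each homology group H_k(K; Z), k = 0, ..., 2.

H_0 = Z,  H_1 = Z/2,  H_2 = 0.

We work with the vertex ordering v_0 < v_1 < v_2 < v_3 < v_4 < v_5 < v_6. The simplices of K, each written with vertices in increasing order, are:

  0-simplices (7): [v_0], [v_1], [v_2], [v_3], [v_4], [v_5], [v_6]
  1-simplices (18): (18 of them)
  2-simplices (12): (12 of them)

so the chain groups are C_0 ≅ Z^7, C_1 ≅ Z^18, C_2 ≅ Z^12.

Boundary ∂_1: C_1 → C_0 sends each edge [p,q] (with p < q) to q − p.
As a 7×18 matrix over Z this has rank 6, with invariant factors (1,1,1,1,1,1).

The boundary map ∂_2: C_2 → C_1 sends each 2-simplex [p,q,r] to [q,r] − [p,r] + [p,q]. For instance
  ∂[v_1,v_4,v_5] = [v_4,v_5] − [v_1,v_5] + [v_1,v_4],
  ∂[v_0,v_2,v_4] = [v_2,v_4] − [v_0,v_4] + [v_0,v_2].
As a 18×12 matrix over Z this has rank 12, with invariant factors (1,1,1,1,1,1,1,1,1,1,1,2).

Computing H_k = (kernel of ∂_k) / (image of ∂_{k+1}):

  H_0: rank C_0 − rank ∂_1 = 7 − 6 = 1, and the invariant factors of ∂_1 are all 1, so H_0 ≅ Z.
  H_1: rank ker ∂_1 − rank ∂_2 = (18 − 6) − 12 = 0, and ∂_2 has invariant factor 2 > 1, so H_1 ≅ Z/2.
  H_2: rank ker ∂_2 − rank ∂_3 = (12 − 12) − 0 = 0, and there is no ∂_3, so H_2 ≅ 0.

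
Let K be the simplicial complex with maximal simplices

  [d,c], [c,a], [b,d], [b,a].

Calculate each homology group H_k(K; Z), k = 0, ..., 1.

Order the vertices as a < b < c < d. Listing each simplex with vertices in this order, K has dimension 1 with simplices:

  0-simplices (4): a, b, c, d
  1-simplices (4): ab, ac, bd, cd

Hence C_0 ≅ Z^4, C_1 ≅ Z^4.

Boundary ∂_1: C_1 → C_0 maps an edge to its endpoints' difference, ∂[p,q] = q − p.
This gives a 4×4 integer matrix of rank 3; reducing to Smith normal form yields diagonal entries (1,1,1).

Computing H_k = (kernel of ∂_k) / (image of ∂_{k+1}):

  H_0: rank C_0 − rank ∂_1 = 4 − 3 = 1, and the invariant factors of ∂_1 are all 1, so H_0 ≅ Z.
  H_1: rank ker ∂_1 − rank ∂_2 = (4 − 3) − 0 = 1, and there is no ∂_2, so H_1 ≅ Z.

H_0 ≅ Z,  H_1 ≅ Z.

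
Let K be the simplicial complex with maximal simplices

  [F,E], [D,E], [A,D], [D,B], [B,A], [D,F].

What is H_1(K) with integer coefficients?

Order the vertices as A < B < D < E < F. Listing each simplex with vertices in this order, K has dimension 1 with simplices:

  0-simplices (5): A, B, D, E, F
  1-simplices (6): AB, AD, BD, DE, DF, EF

Hence C_0 ≅ Z^5, C_1 ≅ Z^6.

The boundary map ∂_1: C_1 → C_0 is given by ∂[p,q] = [q] − [p]. For instance
  ∂BD = D − B.
As a 5×6 matrix over Z this has rank 4, with invariant factors (1,1,1,1).

From H_k ≅ ker(∂_k) / im(∂_{k+1}) we obtain:

  H_1: rank ker ∂_1 − rank ∂_2 = (6 − 4) − 0 = 2, and there is no ∂_2, so H_1 = Z^2.

H_1 = Z^2.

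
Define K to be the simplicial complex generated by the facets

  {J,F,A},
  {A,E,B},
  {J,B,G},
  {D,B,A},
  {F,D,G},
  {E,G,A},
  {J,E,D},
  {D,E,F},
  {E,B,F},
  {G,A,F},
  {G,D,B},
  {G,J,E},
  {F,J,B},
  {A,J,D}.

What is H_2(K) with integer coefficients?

H_2 = Z.

Fix the vertex order A < B < D < E < F < G < J and write every simplex with vertices in increasing order. Then dim K = 2 and the simplices of K are:

  0-simplices (7): A, B, D, E, F, G, J
  1-simplices (21): AB, AD, AE, AF, AG, AJ, BD, BE, BF, BG, BJ, DE, DF, DG, DJ, EF, EG, EJ, FG, FJ, GJ
  2-simplices (14): ABD, ABE, ADJ, AEG, AFG, AFJ, BDG, BEF, BFJ, BGJ, DEF, DEJ, DFG, EGJ

so the chain groups are C_0 ≅ Z^7, C_1 ≅ Z^21, C_2 ≅ Z^14.

∂_1: C_1 → C_0 is given by ∂[p,q] = [q] − [p]. For instance
  ∂DJ = J − D.
The resulting 7×21 matrix has rank 6, and its Smith normal form has invariant factors (1,1,1,1,1,1).

Boundary ∂_2: C_2 → C_1 maps a triangle to the signed sum of its edges. For instance
  ∂DEJ = EJ − DJ + DE,
  ∂ABE = BE − AE + AB.
The resulting 21×14 matrix has rank 13, and its Smith normal form has invariant factors (1,1,1,1,1,1,1,1,1,1,1,1,1).

Reading off H_k = ker ∂_k / im ∂_{k+1}:

  H_2: rank ker ∂_2 − rank ∂_3 = (14 − 13) − 0 = 1, and there is no ∂_3, so H_2 = Z.

(K is a triangulation of the torus T^2.)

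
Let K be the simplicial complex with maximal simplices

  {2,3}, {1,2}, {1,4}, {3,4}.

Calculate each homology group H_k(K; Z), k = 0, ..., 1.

Fix the vertex order 1 < 2 < 3 < 4 and write every simplex with vertices in increasing order. Then dim K = 1 and the simplices of K are:

  0-simplices (4): [1], [2], [3], [4]
  1-simplices (4): [1,2], [1,4], [2,3], [3,4]

Hence C_0 ≅ Z^4, C_1 ≅ Z^4.

The boundary map ∂_1: C_1 → C_0 is given by ∂[p,q] = [q] − [p].
As a 4×4 matrix over Z this has rank 3, with invariant factors (1,1,1).

From H_k ≅ ker(∂_k) / im(∂_{k+1}) we obtain:

  H_0: rank C_0 − rank ∂_1 = 4 − 3 = 1, and the invariant factors of ∂_1 are all 1, so H_0 = Z.
  H_1: rank ker ∂_1 − rank ∂_2 = (4 − 3) − 0 = 1, and there is no ∂_2, so H_1 = Z.

H_0 = Z,  H_1 = Z.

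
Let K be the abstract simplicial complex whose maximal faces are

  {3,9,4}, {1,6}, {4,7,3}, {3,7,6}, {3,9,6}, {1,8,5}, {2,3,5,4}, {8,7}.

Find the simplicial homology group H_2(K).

H_2 = 0.

We work with the vertex ordering 1 < 2 < 3 < 4 < 5 < 6 < 7 < 8 < 9. The simplices of K, each written with vertices in increasing order, are:

  0-simplices (9): [1], [2], [3], [4], [5], [6], [7], [8], [9]
  1-simplices (18): [1,5], [1,6], [1,8], [2,3], [2,4], [2,5], [3,4], [3,5], [3,6], [3,7], [3,9], [4,5], [4,7], [4,9], [5,8], [6,7], [6,9], [7,8]
  2-simplices (9): [1,5,8], [2,3,4], [2,3,5], [2,4,5], [3,4,5], [3,4,7], [3,4,9], [3,6,7], [3,6,9]
  3-simplices (1): [2,3,4,5]

giving chain groups C_0 ≅ Z^9, C_1 ≅ Z^18, C_2 ≅ Z^9, C_3 ≅ Z^1.

Boundary ∂_1: C_1 → C_0 sends each edge [p,q] (with p < q) to q − p. For instance
  ∂[1,8] = [8] − [1].
This gives a 9×18 integer matrix of rank 8; reducing to Smith normal form yields diagonal entries (1,1,1,1,1,1,1,1).

The boundary map ∂_2: C_2 → C_1 sends each 2-simplex [p,q,r] to [q,r] − [p,r] + [p,q]. For instance
  ∂[2,3,4] = [3,4] − [2,4] + [2,3],
  ∂[1,5,8] = [5,8] − [1,8] + [1,5].
The 18×9 boundary matrix has rank 8 and Smith normal form diag(1,1,1,1,1,1,1,1).

The boundary map ∂_3: C_3 → C_2 sends each 3-simplex σ to the alternating sum Σ_i (−1)^i (σ with its i-th vertex removed). For instance
  ∂[2,3,4,5] = [3,4,5] − [2,4,5] + [2,3,5] − [2,3,4].
The resulting 9×1 matrix has rank 1, and its Smith normal form has invariant factors (1).

Computing H_k = (kernel of ∂_k) / (image of ∂_{k+1}):

  H_2: rank ker ∂_2 − rank ∂_3 = (9 − 8) − 1 = 0, and the invariant factors of ∂_3 are all 1, so H_2 = 0.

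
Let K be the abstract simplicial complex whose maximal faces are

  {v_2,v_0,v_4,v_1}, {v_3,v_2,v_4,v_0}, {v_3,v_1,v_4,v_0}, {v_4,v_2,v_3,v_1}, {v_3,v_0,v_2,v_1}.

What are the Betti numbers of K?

We work with the vertex ordering v_0 < v_1 < v_2 < v_3 < v_4. The simplices of K, each written with vertices in increasing order, are:

  0-simplices (5): [v_0], [v_1], [v_2], [v_3], [v_4]
  1-simplices (10): [v_0,v_1], [v_0,v_2], [v_0,v_3], [v_0,v_4], [v_1,v_2], [v_1,v_3], [v_1,v_4], [v_2,v_3], [v_2,v_4], [v_3,v_4]
  2-simplices (10): [v_0,v_1,v_2], [v_0,v_1,v_3], [v_0,v_1,v_4], [v_0,v_2,v_3], [v_0,v_2,v_4], [v_0,v_3,v_4], [v_1,v_2,v_3], [v_1,v_2,v_4], [v_1,v_3,v_4], [v_2,v_3,v_4]
  3-simplices (5): [v_0,v_1,v_2,v_3], [v_0,v_1,v_2,v_4], [v_0,v_1,v_3,v_4], [v_0,v_2,v_3,v_4], [v_1,v_2,v_3,v_4]

giving chain groups C_0 ≅ Z^5, C_1 ≅ Z^10, C_2 ≅ Z^10, C_3 ≅ Z^5.

Boundary ∂_1: C_1 → C_0 maps an edge to its endpoints' difference, ∂[p,q] = q − p. For instance
  ∂[v_1,v_3] = [v_3] − [v_1].
The 5×10 boundary matrix has rank 4 and Smith normal form diag(1,1,1,1).

The boundary map ∂_2: C_2 → C_1 sends each 2-simplex [p,q,r] to [q,r] − [p,r] + [p,q]. For instance
  ∂[v_2,v_3,v_4] = [v_3,v_4] − [v_2,v_4] + [v_2,v_3],
  ∂[v_1,v_2,v_4] = [v_2,v_4] − [v_1,v_4] + [v_1,v_2].
The resulting 10×10 matrix has rank 6, and its Smith normal form has invariant factors (1,1,1,1,1,1).

∂_3: C_3 → C_2 sends each 3-simplex σ to the alternating sum Σ_i (−1)^i (σ with its i-th vertex removed). For instance
  ∂[v_0,v_1,v_2,v_3] = [v_1,v_2,v_3] − [v_0,v_2,v_3] + [v_0,v_1,v_3] − [v_0,v_1,v_2],
  ∂[v_0,v_1,v_2,v_4] = [v_1,v_2,v_4] − [v_0,v_2,v_4] + [v_0,v_1,v_4] − [v_0,v_1,v_2].
The 10×5 boundary matrix has rank 4 and Smith normal form diag(1,1,1,1).

From H_k ≅ ker(∂_k) / im(∂_{k+1}) we obtain:

  H_0: rank C_0 − rank ∂_1 = 5 − 4 = 1, and the invariant factors of ∂_1 are all 1, so H_0 = Z.
  H_1: rank ker ∂_1 − rank ∂_2 = (10 − 4) − 6 = 0, and the invariant factors of ∂_2 are all 1, so H_1 = 0.
  H_2: rank ker ∂_2 − rank ∂_3 = (10 − 6) − 4 = 0, and the invariant factors of ∂_3 are all 1, so H_2 = 0.
  H_3: rank ker ∂_3 − rank ∂_4 = (5 − 4) − 0 = 1, and there is no ∂_4, so H_3 = Z.

Hence the Betti numbers are b_0 = 1, b_1 = 0, b_2 = 0, b_3 = 1.

b_0 = 1, b_1 = 0, b_2 = 0, b_3 = 1.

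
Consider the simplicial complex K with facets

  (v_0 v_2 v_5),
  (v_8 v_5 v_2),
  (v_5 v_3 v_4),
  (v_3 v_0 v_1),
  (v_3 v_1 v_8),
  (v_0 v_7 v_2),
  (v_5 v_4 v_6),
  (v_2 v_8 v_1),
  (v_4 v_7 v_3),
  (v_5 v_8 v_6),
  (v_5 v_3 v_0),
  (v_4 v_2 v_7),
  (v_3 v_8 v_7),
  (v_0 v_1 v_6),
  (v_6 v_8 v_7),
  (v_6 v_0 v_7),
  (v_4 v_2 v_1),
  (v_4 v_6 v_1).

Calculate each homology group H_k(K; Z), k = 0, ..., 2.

Fix the vertex order v_0 < v_1 < v_2 < v_3 < v_4 < v_5 < v_6 < v_7 < v_8 and write every simplex with vertices in increasing order. Then dim K = 2 and the simplices of K are:

  0-simplices (9): [v_0], [v_1], [v_2], [v_3], [v_4], [v_5], [v_6], [v_7], [v_8]
  1-simplices (27): (27 of them)
  2-simplices (18): (18 of them)

so the chain groups are C_0 ≅ Z^9, C_1 ≅ Z^27, C_2 ≅ Z^18.

Boundary ∂_1: C_1 → C_0 is given by ∂[p,q] = [q] − [p].
This gives a 9×27 integer matrix of rank 8; reducing to Smith normal form yields diagonal entries (1,1,1,1,1,1,1,1).

∂_2: C_2 → C_1 sends each 2-simplex [p,q,r] to [q,r] − [p,r] + [p,q]. For instance
  ∂[v_0,v_1,v_6] = [v_1,v_6] − [v_0,v_6] + [v_0,v_1],
  ∂[v_4,v_5,v_6] = [v_5,v_6] − [v_4,v_6] + [v_4,v_5].
This gives a 27×18 integer matrix of rank 17; reducing to Smith normal form yields diagonal entries (1,1,1,1,1,1,1,1,1,1,1,1,1,1,1,1,1).

Reading off H_k = ker ∂_k / im ∂_{k+1}:

  H_0: rank C_0 − rank ∂_1 = 9 − 8 = 1, and the invariant factors of ∂_1 are all 1, so H_0 = Z.
  H_1: rank ker ∂_1 − rank ∂_2 = (27 − 8) − 17 = 2, and the invariant factors of ∂_2 are all 1, so H_1 = Z^2.
  H_2: rank ker ∂_2 − rank ∂_3 = (18 − 17) − 0 = 1, and there is no ∂_3, so H_2 = Z.

(K is a triangulation of the torus T^2.)

H_0 = Z,  H_1 = Z^2,  H_2 = Z.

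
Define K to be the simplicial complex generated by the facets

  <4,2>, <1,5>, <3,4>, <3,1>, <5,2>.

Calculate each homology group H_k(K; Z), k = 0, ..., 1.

Order the vertices as 1 < 2 < 3 < 4 < 5. Listing each simplex with vertices in this order, K has dimension 1 with simplices:

  0-simplices (5): [1], [2], [3], [4], [5]
  1-simplices (5): [1,3], [1,5], [2,4], [2,5], [3,4]

so the chain groups are C_0 ≅ Z^5, C_1 ≅ Z^5.

The boundary map ∂_1: C_1 → C_0 is given by ∂[p,q] = [q] − [p].
As a 5×5 matrix over Z this has rank 4, with invariant factors (1,1,1,1).

From H_k ≅ ker(∂_k) / im(∂_{k+1}) we obtain:

  H_0: rank C_0 − rank ∂_1 = 5 − 4 = 1, and the invariant factors of ∂_1 are all 1, so H_0 = Z.
  H_1: rank ker ∂_1 − rank ∂_2 = (5 − 4) − 0 = 1, and there is no ∂_2, so H_1 = Z.

As a check, the Euler characteristic is 5 − 5 = 0, which agrees with 1 − 1 = 0.

H_0 ≅ Z,  H_1 ≅ Z.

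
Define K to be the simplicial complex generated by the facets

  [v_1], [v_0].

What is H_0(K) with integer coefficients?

H_0 = Z^2.

Take the total order v_0 < v_1 on the vertex set. Then K (dimension 0) consists of the simplices:

  0-simplices (2): [v_0], [v_1]

Hence C_0 ≅ Z^2.

Computing H_k = (kernel of ∂_k) / (image of ∂_{k+1}):

  H_0: rank C_0 − rank ∂_1 = 2 − 0 = 2, and there is no ∂_1, so H_0 ≅ Z^2.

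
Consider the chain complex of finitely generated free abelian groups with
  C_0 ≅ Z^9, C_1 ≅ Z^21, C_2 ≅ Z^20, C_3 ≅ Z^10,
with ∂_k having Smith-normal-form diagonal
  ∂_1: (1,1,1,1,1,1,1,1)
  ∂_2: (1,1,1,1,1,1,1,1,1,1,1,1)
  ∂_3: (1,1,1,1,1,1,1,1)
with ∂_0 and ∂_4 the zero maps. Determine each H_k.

H_0: b_0 = 9 − 0 − 8 = 1; torsion from ∂_1 factors > 1: none. So H_0 ≅ Z.
H_1: b_1 = 21 − 8 − 12 = 1; torsion from ∂_2 factors > 1: none. So H_1 ≅ Z.
H_2: b_2 = 20 − 12 − 8 = 0; torsion from ∂_3 factors > 1: none. So H_2 ≅ 0.
H_3: b_3 = 10 − 8 − 0 = 2; torsion from ∂_4 factors > 1: none. So H_3 ≅ Z^2.

H_0 ≅ Z,  H_1 ≅ Z,  H_2 = 0,  H_3 ≅ Z^2.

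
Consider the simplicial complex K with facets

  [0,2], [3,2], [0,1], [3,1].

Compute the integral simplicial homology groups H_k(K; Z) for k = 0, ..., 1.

H_0 ≅ Z,  H_1 ≅ Z.

Order the vertices as 0 < 1 < 2 < 3. Listing each simplex with vertices in this order, K has dimension 1 with simplices:

  0-simplices (4): [0], [1], [2], [3]
  1-simplices (4): [0,1], [0,2], [1,3], [2,3]

Hence C_0 ≅ Z^4, C_1 ≅ Z^4.

∂_1: C_1 → C_0 is given by ∂[p,q] = [q] − [p]. For instance
  ∂[1,3] = [3] − [1].
The resulting 4×4 matrix has rank 3, and its Smith normal form has invariant factors (1,1,1).

Reading off H_k = ker ∂_k / im ∂_{k+1}:

  H_0: rank C_0 − rank ∂_1 = 4 − 3 = 1, and the invariant factors of ∂_1 are all 1, so H_0 = Z.
  H_1: rank ker ∂_1 − rank ∂_2 = (4 − 3) − 0 = 1, and there is no ∂_2, so H_1 = Z.

(K is a triangulation of the circle S^1.)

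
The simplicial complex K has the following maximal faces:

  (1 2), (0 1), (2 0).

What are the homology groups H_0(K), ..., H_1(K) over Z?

H_0 = Z,  H_1 = Z.

Order the vertices as 0 < 1 < 2. Listing each simplex with vertices in this order, K has dimension 1 with simplices:

  0-simplices (3): [0], [1], [2]
  1-simplices (3): [0,1], [0,2], [1,2]

Hence C_0 ≅ Z^3, C_1 ≅ Z^3.

∂_1: C_1 → C_0 maps an edge to its endpoints' difference, ∂[p,q] = q − p.
The 3×3 boundary matrix has rank 2 and Smith normal form diag(1,1).

Reading off H_k = ker ∂_k / im ∂_{k+1}:

  H_0: rank C_0 − rank ∂_1 = 3 − 2 = 1, and the invariant factors of ∂_1 are all 1, so H_0 ≅ Z.
  H_1: rank ker ∂_1 − rank ∂_2 = (3 − 2) − 0 = 1, and there is no ∂_2, so H_1 ≅ Z.

As a check, the Euler characteristic is 3 − 3 = 0, which agrees with 1 − 1 = 0.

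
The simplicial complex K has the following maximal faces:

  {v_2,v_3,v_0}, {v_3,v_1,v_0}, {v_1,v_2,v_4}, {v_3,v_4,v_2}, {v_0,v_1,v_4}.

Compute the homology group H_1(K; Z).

We work with the vertex ordering v_0 < v_1 < v_2 < v_3 < v_4. The simplices of K, each written with vertices in increasing order, are:

  0-simplices (5): [v_0], [v_1], [v_2], [v_3], [v_4]
  1-simplices (10): [v_0,v_1], [v_0,v_2], [v_0,v_3], [v_0,v_4], [v_1,v_2], [v_1,v_3], [v_1,v_4], [v_2,v_3], [v_2,v_4], [v_3,v_4]
  2-simplices (5): [v_0,v_1,v_3], [v_0,v_1,v_4], [v_0,v_2,v_3], [v_1,v_2,v_4], [v_2,v_3,v_4]

so the chain groups are C_0 ≅ Z^5, C_1 ≅ Z^10, C_2 ≅ Z^5.

The boundary map ∂_1: C_1 → C_0 sends each edge [p,q] (with p < q) to q − p. For instance
  ∂[v_0,v_4] = [v_4] − [v_0].
The resulting 5×10 matrix has rank 4, and its Smith normal form has invariant factors (1,1,1,1).

∂_2: C_2 → C_1 sends each 2-simplex [p,q,r] to [q,r] − [p,r] + [p,q]. For instance
  ∂[v_0,v_2,v_3] = [v_2,v_3] − [v_0,v_3] + [v_0,v_2],
  ∂[v_2,v_3,v_4] = [v_3,v_4] − [v_2,v_4] + [v_2,v_3].
The 10×5 boundary matrix has rank 5 and Smith normal form diag(1,1,1,1,1).

Now H_k = ker ∂_k / im ∂_{k+1}, so:

  H_1: rank ker ∂_1 − rank ∂_2 = (10 − 4) − 5 = 1, and the invariant factors of ∂_2 are all 1, so H_1 = Z.

H_1 = Z.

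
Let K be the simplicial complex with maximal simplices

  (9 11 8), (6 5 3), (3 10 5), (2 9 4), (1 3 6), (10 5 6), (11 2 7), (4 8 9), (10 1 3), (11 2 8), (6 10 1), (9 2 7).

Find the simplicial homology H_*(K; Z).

Fix the vertex order 1 < 2 < 3 < 4 < 5 < 6 < 7 < 8 < 9 < 10 < 11 and write every simplex with vertices in increasing order. Then dim K = 2 and the simplices of K are:

  0-simplices (11): [1], [2], [3], [4], [5], [6], [7], [8], [9], [10], [11]
  1-simplices (21): [1,3], [1,6], [1,10], [2,4], [2,7], [2,8], [2,9], [2,11], [3,5], [3,6], [3,10], [4,8], [4,9], [5,6], [5,10], [6,10], [7,9], [7,11], [8,9], [8,11], [9,11]
  2-simplices (12): [1,3,6], [1,3,10], [1,6,10], [2,4,9], [2,7,9], [2,7,11], [2,8,11], [3,5,6], [3,5,10], [4,8,9], [5,6,10], [8,9,11]

Hence C_0 ≅ Z^11, C_1 ≅ Z^21, C_2 ≅ Z^12.

Boundary ∂_1: C_1 → C_0 sends each edge [p,q] (with p < q) to q − p. For instance
  ∂[7,9] = [9] − [7].
The resulting 11×21 matrix has rank 9, and its Smith normal form has invariant factors (1,1,1,1,1,1,1,1,1).

Boundary ∂_2: C_2 → C_1 acts by ∂[p,q,r] = [q,r] − [p,r] + [p,q]. For instance
  ∂[3,5,6] = [5,6] − [3,6] + [3,5],
  ∂[5,6,10] = [6,10] − [5,10] + [5,6].
The 21×12 boundary matrix has rank 11 and Smith normal form diag(1,1,1,1,1,1,1,1,1,1,1).

From H_k ≅ ker(∂_k) / im(∂_{k+1}) we obtain:

  H_0: rank C_0 − rank ∂_1 = 11 − 9 = 2, and the invariant factors of ∂_1 are all 1, so H_0 = Z^2.
  H_1: rank ker ∂_1 − rank ∂_2 = (21 − 9) − 11 = 1, and the invariant factors of ∂_2 are all 1, so H_1 = Z.
  H_2: rank ker ∂_2 − rank ∂_3 = (12 − 11) − 0 = 1, and there is no ∂_3, so H_2 = Z.

As a check, the Euler characteristic is 11 − 21 + 12 = 2, which agrees with 2 − 1 + 1 = 2.
(K is a triangulation of the disjoint union of the 2-sphere S^2 and the cylinder S^1 x I.)

H_0 ≅ Z^2,  H_1 ≅ Z,  H_2 ≅ Z.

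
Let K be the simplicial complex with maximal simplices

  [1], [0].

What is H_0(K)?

Fix the vertex order 0 < 1 and write every simplex with vertices in increasing order. Then dim K = 0 and the simplices of K are:

  0-simplices (2): [0], [1]

giving chain groups C_0 ≅ Z^2.

Computing H_k = (kernel of ∂_k) / (image of ∂_{k+1}):

  H_0: rank C_0 − rank ∂_1 = 2 − 0 = 2, and there is no ∂_1, so H_0 = Z^2.

H_0 ≅ Z^2.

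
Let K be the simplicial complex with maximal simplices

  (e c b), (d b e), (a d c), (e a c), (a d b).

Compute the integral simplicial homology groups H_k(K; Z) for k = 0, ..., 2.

Take the total order a < b < c < d < e on the vertex set. Then K (dimension 2) consists of the simplices:

  0-simplices (5): a, b, c, d, e
  1-simplices (10): ab, ac, ad, ae, bc, bd, be, cd, ce, de
  2-simplices (5): abd, acd, ace, bce, bde

so the chain groups are C_0 ≅ Z^5, C_1 ≅ Z^10, C_2 ≅ Z^5.

Boundary ∂_1: C_1 → C_0 sends each edge [p,q] (with p < q) to q − p.
The resulting 5×10 matrix has rank 4, and its Smith normal form has invariant factors (1,1,1,1).

Boundary ∂_2: C_2 → C_1 maps a triangle to the signed sum of its edges. For instance
  ∂bce = ce − be + bc,
  ∂acd = cd − ad + ac.
As a 10×5 matrix over Z this has rank 5, with invariant factors (1,1,1,1,1).

Computing H_k = (kernel of ∂_k) / (image of ∂_{k+1}):

  H_0: rank C_0 − rank ∂_1 = 5 − 4 = 1, and the invariant factors of ∂_1 are all 1, so H_0 = Z.
  H_1: rank ker ∂_1 − rank ∂_2 = (10 − 4) − 5 = 1, and the invariant factors of ∂_2 are all 1, so H_1 = Z.
  H_2: rank ker ∂_2 − rank ∂_3 = (5 − 5) − 0 = 0, and there is no ∂_3, so H_2 = 0.

H_0 ≅ Z,  H_1 ≅ Z,  H_2 = 0.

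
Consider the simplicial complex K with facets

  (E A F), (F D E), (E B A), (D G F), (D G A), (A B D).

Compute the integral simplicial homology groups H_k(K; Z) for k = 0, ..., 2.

H_0 ≅ Z,  H_1 ≅ Z,  H_2 = 0.

Order the vertices as A < B < D < E < F < G. Listing each simplex with vertices in this order, K has dimension 2 with simplices:

  0-simplices (6): A, B, D, E, F, G
  1-simplices (12): AB, AD, AE, AF, AG, BD, BE, DE, DF, DG, EF, FG
  2-simplices (6): ABD, ABE, ADG, AEF, DEF, DFG

Hence C_0 ≅ Z^6, C_1 ≅ Z^12, C_2 ≅ Z^6.

∂_1: C_1 → C_0 sends each edge [p,q] (with p < q) to q − p.
This gives a 6×12 integer matrix of rank 5; reducing to Smith normal form yields diagonal entries (1,1,1,1,1).

Boundary ∂_2: C_2 → C_1 sends each 2-simplex [p,q,r] to [q,r] − [p,r] + [p,q]. For instance
  ∂ADG = DG − AG + AD,
  ∂ABD = BD − AD + AB.
As a 12×6 matrix over Z this has rank 6, with invariant factors (1,1,1,1,1,1).

Now H_k = ker ∂_k / im ∂_{k+1}, so:

  H_0: rank C_0 − rank ∂_1 = 6 − 5 = 1, and the invariant factors of ∂_1 are all 1, so H_0 ≅ Z.
  H_1: rank ker ∂_1 − rank ∂_2 = (12 − 5) − 6 = 1, and the invariant factors of ∂_2 are all 1, so H_1 ≅ Z.
  H_2: rank ker ∂_2 − rank ∂_3 = (6 − 6) − 0 = 0, and there is no ∂_3, so H_2 ≅ 0.

(K is a triangulation of the cylinder S^1 x I.)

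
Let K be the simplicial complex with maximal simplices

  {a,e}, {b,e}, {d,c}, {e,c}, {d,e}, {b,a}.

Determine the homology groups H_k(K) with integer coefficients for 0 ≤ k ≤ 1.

H_0 = Z,  H_1 = Z^2.

We work with the vertex ordering a < b < c < d < e. The simplices of K, each written with vertices in increasing order, are:

  0-simplices (5): a, b, c, d, e
  1-simplices (6): ab, ae, be, cd, ce, de

Hence C_0 ≅ Z^5, C_1 ≅ Z^6.

Boundary ∂_1: C_1 → C_0 maps an edge to its endpoints' difference, ∂[p,q] = q − p.
The resulting 5×6 matrix has rank 4, and its Smith normal form has invariant factors (1,1,1,1).

Now H_k = ker ∂_k / im ∂_{k+1}, so:

  H_0: rank C_0 − rank ∂_1 = 5 − 4 = 1, and the invariant factors of ∂_1 are all 1, so H_0 ≅ Z.
  H_1: rank ker ∂_1 − rank ∂_2 = (6 − 4) − 0 = 2, and there is no ∂_2, so H_1 ≅ Z^2.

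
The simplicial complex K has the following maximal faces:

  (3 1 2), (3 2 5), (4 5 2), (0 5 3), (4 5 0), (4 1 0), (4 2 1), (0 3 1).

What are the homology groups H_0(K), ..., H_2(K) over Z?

Order the vertices as 0 < 1 < 2 < 3 < 4 < 5. Listing each simplex with vertices in this order, K has dimension 2 with simplices:

  0-simplices (6): [0], [1], [2], [3], [4], [5]
  1-simplices (12): [0,1], [0,3], [0,4], [0,5], [1,2], [1,3], [1,4], [2,3], [2,4], [2,5], [3,5], [4,5]
  2-simplices (8): [0,1,3], [0,1,4], [0,3,5], [0,4,5], [1,2,3], [1,2,4], [2,3,5], [2,4,5]

giving chain groups C_0 ≅ Z^6, C_1 ≅ Z^12, C_2 ≅ Z^8.

∂_1: C_1 → C_0 sends each edge [p,q] (with p < q) to q − p. For instance
  ∂[1,4] = [4] − [1].
This gives a 6×12 integer matrix of rank 5; reducing to Smith normal form yields diagonal entries (1,1,1,1,1).

Boundary ∂_2: C_2 → C_1 acts by ∂[p,q,r] = [q,r] − [p,r] + [p,q]. For instance
  ∂[0,4,5] = [4,5] − [0,5] + [0,4],
  ∂[0,3,5] = [3,5] − [0,5] + [0,3].
As a 12×8 matrix over Z this has rank 7, with invariant factors (1,1,1,1,1,1,1).

Reading off H_k = ker ∂_k / im ∂_{k+1}:

  H_0: rank C_0 − rank ∂_1 = 6 − 5 = 1, and the invariant factors of ∂_1 are all 1, so H_0 = Z.
  H_1: rank ker ∂_1 − rank ∂_2 = (12 − 5) − 7 = 0, and the invariant factors of ∂_2 are all 1, so H_1 = 0.
  H_2: rank ker ∂_2 − rank ∂_3 = (8 − 7) − 0 = 1, and there is no ∂_3, so H_2 = Z.

As a check, the Euler characteristic is 6 − 12 + 8 = 2, which agrees with 1 − 0 + 1 = 2.

H_0 = Z,  H_1 = 0,  H_2 = Z.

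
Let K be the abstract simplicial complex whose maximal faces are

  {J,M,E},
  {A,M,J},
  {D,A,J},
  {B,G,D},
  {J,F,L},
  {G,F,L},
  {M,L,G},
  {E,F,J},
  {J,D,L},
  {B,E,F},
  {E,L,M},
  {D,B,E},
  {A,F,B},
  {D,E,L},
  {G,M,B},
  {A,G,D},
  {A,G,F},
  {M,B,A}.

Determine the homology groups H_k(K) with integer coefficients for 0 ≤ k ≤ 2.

We work with the vertex ordering A < B < D < E < F < G < J < L < M. The simplices of K, each written with vertices in increasing order, are:

  0-simplices (9): A, B, D, E, F, G, J, L, M
  1-simplices (27): AB, AD, AF, AG, AJ, AM, BD, BE, BF, BG, BM, DE, DG, DJ, DL, EF, EJ, EL, EM, FG, FJ, FL, GL, GM, JL, JM, LM
  2-simplices (18): ABF, ABM, ADG, ADJ, AFG, AJM, BDE, BDG, BEF, BGM, DEL, DJL, EFJ, EJM, ELM, FGL, FJL, GLM

giving chain groups C_0 ≅ Z^9, C_1 ≅ Z^27, C_2 ≅ Z^18.

∂_1: C_1 → C_0 maps an edge to its endpoints' difference, ∂[p,q] = q − p.
The 9×27 boundary matrix has rank 8 and Smith normal form diag(1,1,1,1,1,1,1,1).

The boundary map ∂_2: C_2 → C_1 sends each 2-simplex [p,q,r] to [q,r] − [p,r] + [p,q]. For instance
  ∂BEF = EF − BF + BE,
  ∂BGM = GM − BM + BG.
The 27×18 boundary matrix has rank 18 and Smith normal form diag(1,1,1,1,1,1,1,1,1,1,1,1,1,1,1,1,1,2).

From H_k ≅ ker(∂_k) / im(∂_{k+1}) we obtain:

  H_0: rank C_0 − rank ∂_1 = 9 − 8 = 1, and the invariant factors of ∂_1 are all 1, so H_0 ≅ Z.
  H_1: rank ker ∂_1 − rank ∂_2 = (27 − 8) − 18 = 1, and ∂_2 has invariant factor 2 > 1, so H_1 ≅ Z × Z/2.
  H_2: rank ker ∂_2 − rank ∂_3 = (18 − 18) − 0 = 0, and there is no ∂_3, so H_2 ≅ 0.

H_0 ≅ Z,  H_1 ≅ Z × Z/2,  H_2 = 0.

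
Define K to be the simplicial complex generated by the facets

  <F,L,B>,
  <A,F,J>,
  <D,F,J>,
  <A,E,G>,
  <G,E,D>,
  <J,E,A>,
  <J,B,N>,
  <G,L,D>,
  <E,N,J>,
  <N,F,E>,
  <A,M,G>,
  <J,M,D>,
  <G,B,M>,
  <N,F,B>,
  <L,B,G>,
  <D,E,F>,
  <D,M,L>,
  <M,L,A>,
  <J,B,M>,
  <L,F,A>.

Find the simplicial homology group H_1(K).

K has 10 vertices, 30 edges, 20 triangles.
rank ∂_1 = 9, rank ∂_2 = 20 ⇒ b_1 = 30 − 9 − 20 = 1; ∂_2 has invariant factor(s) [2] giving torsion. So H_1 ≅ Z ⊕ Z_2.

H_1 = Z ⊕ Z_2.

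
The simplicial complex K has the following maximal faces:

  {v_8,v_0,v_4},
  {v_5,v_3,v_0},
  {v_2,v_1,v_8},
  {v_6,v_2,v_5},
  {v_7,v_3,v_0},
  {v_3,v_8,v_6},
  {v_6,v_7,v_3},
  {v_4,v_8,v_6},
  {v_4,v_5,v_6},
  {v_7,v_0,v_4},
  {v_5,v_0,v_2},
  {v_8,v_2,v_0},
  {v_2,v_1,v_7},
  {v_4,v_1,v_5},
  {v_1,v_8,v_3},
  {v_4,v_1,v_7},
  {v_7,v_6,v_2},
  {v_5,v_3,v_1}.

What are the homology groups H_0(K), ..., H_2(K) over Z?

Fix the vertex order v_0 < v_1 < v_2 < v_3 < v_4 < v_5 < v_6 < v_7 < v_8 and write every simplex with vertices in increasing order. Then dim K = 2 and the simplices of K are:

  0-simplices (9): [v_0], [v_1], [v_2], [v_3], [v_4], [v_5], [v_6], [v_7], [v_8]
  1-simplices (27): (27 of them)
  2-simplices (18): (18 of them)

Hence C_0 ≅ Z^9, C_1 ≅ Z^27, C_2 ≅ Z^18.

∂_1: C_1 → C_0 sends each edge [p,q] (with p < q) to q − p. For instance
  ∂[v_0,v_2] = [v_2] − [v_0].
This gives a 9×27 integer matrix of rank 8; reducing to Smith normal form yields diagonal entries (1,1,1,1,1,1,1,1).

∂_2: C_2 → C_1 maps a triangle to the signed sum of its edges. For instance
  ∂[v_3,v_6,v_7] = [v_6,v_7] − [v_3,v_7] + [v_3,v_6],
  ∂[v_0,v_4,v_8] = [v_4,v_8] − [v_0,v_8] + [v_0,v_4].
This gives a 27×18 integer matrix of rank 17; reducing to Smith normal form yields diagonal entries (1,1,1,1,1,1,1,1,1,1,1,1,1,1,1,1,1).

Computing H_k = (kernel of ∂_k) / (image of ∂_{k+1}):

  H_0: rank C_0 − rank ∂_1 = 9 − 8 = 1, and the invariant factors of ∂_1 are all 1, so H_0 ≅ Z.
  H_1: rank ker ∂_1 − rank ∂_2 = (27 − 8) − 17 = 2, and the invariant factors of ∂_2 are all 1, so H_1 ≅ Z^2.
  H_2: rank ker ∂_2 − rank ∂_3 = (18 − 17) − 0 = 1, and there is no ∂_3, so H_2 ≅ Z.

(K is a triangulation of the torus T^2.)

H_0 = Z,  H_1 = Z^2,  H_2 = Z.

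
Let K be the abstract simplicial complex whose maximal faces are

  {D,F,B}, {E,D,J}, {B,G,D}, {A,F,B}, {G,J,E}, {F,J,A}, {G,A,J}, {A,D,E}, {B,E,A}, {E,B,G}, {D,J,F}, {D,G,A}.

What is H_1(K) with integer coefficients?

H_1 ≅ Z/2.

K has 7 vertices, 18 edges, 12 triangles.
rank ∂_1 = 6, rank ∂_2 = 12 ⇒ b_1 = 18 − 6 − 12 = 0; ∂_2 has invariant factor(s) [2] giving torsion. So H_1 = Z/2.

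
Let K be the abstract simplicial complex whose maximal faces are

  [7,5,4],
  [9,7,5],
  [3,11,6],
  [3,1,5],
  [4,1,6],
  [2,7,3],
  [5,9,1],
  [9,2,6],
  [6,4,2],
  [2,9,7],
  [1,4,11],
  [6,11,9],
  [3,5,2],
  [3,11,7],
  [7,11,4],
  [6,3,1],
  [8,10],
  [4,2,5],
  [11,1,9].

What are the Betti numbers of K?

K has 11 vertices, 28 edges, 18 triangles.
rank ∂_0 = 0, rank ∂_1 = 9 ⇒ b_0 = 11 − 0 − 9 = 2; all invariant factors of ∂_1 are 1 so no torsion. So H_0 ≅ Z^2.
rank ∂_1 = 9, rank ∂_2 = 18 ⇒ b_1 = 28 − 9 − 18 = 1; ∂_2 has invariant factor(s) [2] giving torsion. So H_1 ≅ Z ⊕ Z/2.
rank ∂_2 = 18, rank ∂_3 = 0 ⇒ b_2 = 18 − 18 − 0 = 0. So H_2 ≅ 0.

b_0 = 2, b_1 = 1, b_2 = 0.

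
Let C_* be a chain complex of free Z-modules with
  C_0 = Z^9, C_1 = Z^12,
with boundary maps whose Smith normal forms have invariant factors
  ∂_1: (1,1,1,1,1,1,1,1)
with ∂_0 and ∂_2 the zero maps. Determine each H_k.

H_0: b_0 = 9 − 0 − 8 = 1; torsion from ∂_1 factors > 1: none. So H_0 = Z.
H_1: b_1 = 12 − 8 − 0 = 4; torsion from ∂_2 factors > 1: none. So H_1 = Z^4.

H_0 = Z,  H_1 = Z^4.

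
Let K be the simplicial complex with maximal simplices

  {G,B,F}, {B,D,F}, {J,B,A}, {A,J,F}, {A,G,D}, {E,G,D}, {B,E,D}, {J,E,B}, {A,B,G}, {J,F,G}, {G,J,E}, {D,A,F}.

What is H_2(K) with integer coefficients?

Order the vertices as A < B < D < E < F < G < J. Listing each simplex with vertices in this order, K has dimension 2 with simplices:

  0-simplices (7): A, B, D, E, F, G, J
  1-simplices (18): AB, AD, AF, AG, AJ, BD, BE, BF, BG, BJ, DE, DF, DG, EG, EJ, FG, FJ, GJ
  2-simplices (12): ABG, ABJ, ADF, ADG, AFJ, BDE, BDF, BEJ, BFG, DEG, EGJ, FGJ

Hence C_0 ≅ Z^7, C_1 ≅ Z^18, C_2 ≅ Z^12.

∂_1: C_1 → C_0 is given by ∂[p,q] = [q] − [p]. For instance
  ∂BE = E − B.
The 7×18 boundary matrix has rank 6 and Smith normal form diag(1,1,1,1,1,1).

Boundary ∂_2: C_2 → C_1 maps a triangle to the signed sum of its edges. For instance
  ∂FGJ = GJ − FJ + FG,
  ∂ABJ = BJ − AJ + AB.
The 18×12 boundary matrix has rank 12 and Smith normal form diag(1,1,1,1,1,1,1,1,1,1,1,2).

Now H_k = ker ∂_k / im ∂_{k+1}, so:

  H_2: rank ker ∂_2 − rank ∂_3 = (12 − 12) − 0 = 0, and there is no ∂_3, so H_2 = 0.

(K is a triangulation of the real projective plane RP^2.)

H_2 = 0.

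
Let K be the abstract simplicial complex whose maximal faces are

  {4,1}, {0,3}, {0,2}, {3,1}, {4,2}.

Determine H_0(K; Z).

H_0 ≅ Z.

Take the total order 0 < 1 < 2 < 3 < 4 on the vertex set. Then K (dimension 1) consists of the simplices:

  0-simplices (5): [0], [1], [2], [3], [4]
  1-simplices (5): [0,2], [0,3], [1,3], [1,4], [2,4]

so the chain groups are C_0 ≅ Z^5, C_1 ≅ Z^5.

Boundary ∂_1: C_1 → C_0 sends each edge [p,q] (with p < q) to q − p.
As a 5×5 matrix over Z this has rank 4, with invariant factors (1,1,1,1).

From H_k ≅ ker(∂_k) / im(∂_{k+1}) we obtain:

  H_0: rank C_0 − rank ∂_1 = 5 − 4 = 1, and the invariant factors of ∂_1 are all 1, so H_0 = Z.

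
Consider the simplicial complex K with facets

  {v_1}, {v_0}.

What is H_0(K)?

H_0 ≅ Z^2.

Fix the vertex order v_0 < v_1 and write every simplex with vertices in increasing order. Then dim K = 0 and the simplices of K are:

  0-simplices (2): [v_0], [v_1]

Hence C_0 ≅ Z^2.

From H_k ≅ ker(∂_k) / im(∂_{k+1}) we obtain:

  H_0: rank C_0 − rank ∂_1 = 2 − 0 = 2, and there is no ∂_1, so H_0 = Z^2.

(K is a triangulation of a set of 2 points.)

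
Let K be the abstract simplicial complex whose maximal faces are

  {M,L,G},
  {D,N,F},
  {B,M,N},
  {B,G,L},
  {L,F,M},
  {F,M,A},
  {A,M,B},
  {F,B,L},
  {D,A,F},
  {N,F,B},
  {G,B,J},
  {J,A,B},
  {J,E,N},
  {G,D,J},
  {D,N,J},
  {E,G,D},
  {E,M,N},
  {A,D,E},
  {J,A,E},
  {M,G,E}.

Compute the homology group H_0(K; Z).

We work with the vertex ordering A < B < D < E < F < G < J < L < M < N. The simplices of K, each written with vertices in increasing order, are:

  0-simplices (10): A, B, D, E, F, G, J, L, M, N
  1-simplices (30): AB, AD, AE, AF, AJ, AM, BF, BG, BJ, BL, BM, BN, DE, DF, DG, DJ, DN, EG, EJ, EM, EN, FL, FM, FN, GJ, GL, GM, JN, LM, MN
  2-simplices (20): ABJ, ABM, ADE, ADF, AEJ, AFM, BFL, BFN, BGJ, BGL, BMN, DEG, DFN, DGJ, DJN, EGM, EJN, EMN, FLM, GLM

giving chain groups C_0 ≅ Z^10, C_1 ≅ Z^30, C_2 ≅ Z^20.

Boundary ∂_1: C_1 → C_0 is given by ∂[p,q] = [q] − [p]. For instance
  ∂AE = E − A.
The 10×30 boundary matrix has rank 9 and Smith normal form diag(1,1,1,1,1,1,1,1,1).

∂_2: C_2 → C_1 sends each 2-simplex [p,q,r] to [q,r] − [p,r] + [p,q]. For instance
  ∂BFL = FL − BL + BF,
  ∂DFN = FN − DN + DF.
As a 30×20 matrix over Z this has rank 20, with invariant factors (1,1,1,1,1,1,1,1,1,1,1,1,1,1,1,1,1,1,1,2).

Now H_k = ker ∂_k / im ∂_{k+1}, so:

  H_0: rank C_0 − rank ∂_1 = 10 − 9 = 1, and the invariant factors of ∂_1 are all 1, so H_0 ≅ Z.

H_0 = Z.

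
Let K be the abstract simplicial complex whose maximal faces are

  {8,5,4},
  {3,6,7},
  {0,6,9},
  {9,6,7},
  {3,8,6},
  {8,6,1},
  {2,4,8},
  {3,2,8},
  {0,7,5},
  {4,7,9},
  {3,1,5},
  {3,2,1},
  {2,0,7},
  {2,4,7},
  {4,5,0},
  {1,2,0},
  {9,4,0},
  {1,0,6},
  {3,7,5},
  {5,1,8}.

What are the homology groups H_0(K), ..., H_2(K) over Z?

H_0 ≅ Z,  H_1 ≅ Z ⊕ Z_2,  H_2 = 0.

We work with the vertex ordering 0 < 1 < 2 < 3 < 4 < 5 < 6 < 7 < 8 < 9. The simplices of K, each written with vertices in increasing order, are:

  0-simplices (10): [0], [1], [2], [3], [4], [5], [6], [7], [8], [9]
  1-simplices (30): (30 of them)
  2-simplices (20): (20 of them)

so the chain groups are C_0 ≅ Z^10, C_1 ≅ Z^30, C_2 ≅ Z^20.

Boundary ∂_1: C_1 → C_0 maps an edge to its endpoints' difference, ∂[p,q] = q − p. For instance
  ∂[4,8] = [8] − [4].
As a 10×30 matrix over Z this has rank 9, with invariant factors (1,1,1,1,1,1,1,1,1).

Boundary ∂_2: C_2 → C_1 sends each 2-simplex [p,q,r] to [q,r] − [p,r] + [p,q]. For instance
  ∂[2,4,8] = [4,8] − [2,8] + [2,4],
  ∂[0,2,7] = [2,7] − [0,7] + [0,2].
This gives a 30×20 integer matrix of rank 20; reducing to Smith normal form yields diagonal entries (1,1,1,1,1,1,1,1,1,1,1,1,1,1,1,1,1,1,1,2).

From H_k ≅ ker(∂_k) / im(∂_{k+1}) we obtain:

  H_0: rank C_0 − rank ∂_1 = 10 − 9 = 1, and the invariant factors of ∂_1 are all 1, so H_0 ≅ Z.
  H_1: rank ker ∂_1 − rank ∂_2 = (30 − 9) − 20 = 1, and ∂_2 has invariant factor 2 > 1, so H_1 ≅ Z ⊕ Z_2.
  H_2: rank ker ∂_2 − rank ∂_3 = (20 − 20) − 0 = 0, and there is no ∂_3, so H_2 ≅ 0.

As a check, the Euler characteristic is 10 − 30 + 20 = 0, which agrees with 1 − 1 + 0 = 0.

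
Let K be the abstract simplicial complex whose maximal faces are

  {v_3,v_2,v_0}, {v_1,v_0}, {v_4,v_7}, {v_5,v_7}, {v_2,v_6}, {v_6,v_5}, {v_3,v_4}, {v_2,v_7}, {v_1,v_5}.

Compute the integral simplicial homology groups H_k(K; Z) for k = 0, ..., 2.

H_0 ≅ Z,  H_1 ≅ Z^3,  H_2 = 0.

Order the vertices as v_0 < v_1 < v_2 < v_3 < v_4 < v_5 < v_6 < v_7. Listing each simplex with vertices in this order, K has dimension 2 with simplices:

  0-simplices (8): [v_0], [v_1], [v_2], [v_3], [v_4], [v_5], [v_6], [v_7]
  1-simplices (11): [v_0,v_1], [v_0,v_2], [v_0,v_3], [v_1,v_5], [v_2,v_3], [v_2,v_6], [v_2,v_7], [v_3,v_4], [v_4,v_7], [v_5,v_6], [v_5,v_7]
  2-simplices (1): [v_0,v_2,v_3]

Hence C_0 ≅ Z^8, C_1 ≅ Z^11, C_2 ≅ Z^1.

The boundary map ∂_1: C_1 → C_0 maps an edge to its endpoints' difference, ∂[p,q] = q − p. For instance
  ∂[v_2,v_7] = [v_7] − [v_2].
As a 8×11 matrix over Z this has rank 7, with invariant factors (1,1,1,1,1,1,1).

Boundary ∂_2: C_2 → C_1 maps a triangle to the signed sum of its edges. For instance
  ∂[v_0,v_2,v_3] = [v_2,v_3] − [v_0,v_3] + [v_0,v_2].
The 11×1 boundary matrix has rank 1 and Smith normal form diag(1).

From H_k ≅ ker(∂_k) / im(∂_{k+1}) we obtain:

  H_0: rank C_0 − rank ∂_1 = 8 − 7 = 1, and the invariant factors of ∂_1 are all 1, so H_0 = Z.
  H_1: rank ker ∂_1 − rank ∂_2 = (11 − 7) − 1 = 3, and the invariant factors of ∂_2 are all 1, so H_1 = Z^3.
  H_2: rank ker ∂_2 − rank ∂_3 = (1 − 1) − 0 = 0, and there is no ∂_3, so H_2 = 0.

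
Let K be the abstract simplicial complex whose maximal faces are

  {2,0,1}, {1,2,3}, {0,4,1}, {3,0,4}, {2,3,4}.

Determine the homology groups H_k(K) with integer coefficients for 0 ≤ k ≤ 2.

H_0 ≅ Z,  H_1 ≅ Z,  H_2 = 0.

We work with the vertex ordering 0 < 1 < 2 < 3 < 4. The simplices of K, each written with vertices in increasing order, are:

  0-simplices (5): [0], [1], [2], [3], [4]
  1-simplices (10): [0,1], [0,2], [0,3], [0,4], [1,2], [1,3], [1,4], [2,3], [2,4], [3,4]
  2-simplices (5): [0,1,2], [0,1,4], [0,3,4], [1,2,3], [2,3,4]

giving chain groups C_0 ≅ Z^5, C_1 ≅ Z^10, C_2 ≅ Z^5.

The boundary map ∂_1: C_1 → C_0 maps an edge to its endpoints' difference, ∂[p,q] = q − p. For instance
  ∂[3,4] = [4] − [3].
This gives a 5×10 integer matrix of rank 4; reducing to Smith normal form yields diagonal entries (1,1,1,1).

The boundary map ∂_2: C_2 → C_1 maps a triangle to the signed sum of its edges. For instance
  ∂[2,3,4] = [3,4] − [2,4] + [2,3],
  ∂[0,1,4] = [1,4] − [0,4] + [0,1].
The resulting 10×5 matrix has rank 5, and its Smith normal form has invariant factors (1,1,1,1,1).

Now H_k = ker ∂_k / im ∂_{k+1}, so:

  H_0: rank C_0 − rank ∂_1 = 5 − 4 = 1, and the invariant factors of ∂_1 are all 1, so H_0 ≅ Z.
  H_1: rank ker ∂_1 − rank ∂_2 = (10 − 4) − 5 = 1, and the invariant factors of ∂_2 are all 1, so H_1 ≅ Z.
  H_2: rank ker ∂_2 − rank ∂_3 = (5 − 5) − 0 = 0, and there is no ∂_3, so H_2 ≅ 0.

As a check, the Euler characteristic is 5 − 10 + 5 = 0, which agrees with 1 − 1 + 0 = 0.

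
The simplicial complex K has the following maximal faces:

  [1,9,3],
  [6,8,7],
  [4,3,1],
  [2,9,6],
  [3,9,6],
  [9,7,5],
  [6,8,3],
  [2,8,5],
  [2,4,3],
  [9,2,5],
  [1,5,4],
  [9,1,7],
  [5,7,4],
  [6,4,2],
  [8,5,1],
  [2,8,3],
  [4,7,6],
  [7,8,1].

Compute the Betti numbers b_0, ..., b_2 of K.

b_0 = 1, b_1 = 1, b_2 = 0.

Fix the vertex order 1 < 2 < 3 < 4 < 5 < 6 < 7 < 8 < 9 and write every simplex with vertices in increasing order. Then dim K = 2 and the simplices of K are:

  0-simplices (9): [1], [2], [3], [4], [5], [6], [7], [8], [9]
  1-simplices (27): (27 of them)
  2-simplices (18): [1,3,4], [1,3,9], [1,4,5], [1,5,8], [1,7,8], [1,7,9], [2,3,4], [2,3,8], [2,4,6], [2,5,8], [2,5,9], [2,6,9], [3,6,8], [3,6,9], [4,5,7], [4,6,7], [5,7,9], [6,7,8]

Hence C_0 ≅ Z^9, C_1 ≅ Z^27, C_2 ≅ Z^18.

∂_1: C_1 → C_0 maps an edge to its endpoints' difference, ∂[p,q] = q − p.
As a 9×27 matrix over Z this has rank 8, with invariant factors (1,1,1,1,1,1,1,1).

∂_2: C_2 → C_1 sends each 2-simplex [p,q,r] to [q,r] − [p,r] + [p,q]. For instance
  ∂[2,4,6] = [4,6] − [2,6] + [2,4],
  ∂[4,6,7] = [6,7] − [4,7] + [4,6].
The resulting 27×18 matrix has rank 18, and its Smith normal form has invariant factors (1,1,1,1,1,1,1,1,1,1,1,1,1,1,1,1,1,2).

Reading off H_k = ker ∂_k / im ∂_{k+1}:

  H_0: rank C_0 − rank ∂_1 = 9 − 8 = 1, and the invariant factors of ∂_1 are all 1, so H_0 ≅ Z.
  H_1: rank ker ∂_1 − rank ∂_2 = (27 − 8) − 18 = 1, and ∂_2 has invariant factor 2 > 1, so H_1 ≅ Z ⊕ Z/2Z.
  H_2: rank ker ∂_2 − rank ∂_3 = (18 − 18) − 0 = 0, and there is no ∂_3, so H_2 ≅ 0.

As a check, the Euler characteristic is 9 − 27 + 18 = 0, which agrees with 1 − 1 + 0 = 0.

Hence the Betti numbers are b_0 = 1, b_1 = 1, b_2 = 0.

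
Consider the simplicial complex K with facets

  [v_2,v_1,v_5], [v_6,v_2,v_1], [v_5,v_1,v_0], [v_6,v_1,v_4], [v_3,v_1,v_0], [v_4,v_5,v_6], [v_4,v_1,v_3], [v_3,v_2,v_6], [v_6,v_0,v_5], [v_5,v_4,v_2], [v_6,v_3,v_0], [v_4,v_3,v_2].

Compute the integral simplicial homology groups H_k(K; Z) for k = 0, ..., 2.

K has 7 vertices, 18 edges, 12 triangles.
rank ∂_0 = 0, rank ∂_1 = 6 ⇒ b_0 = 7 − 0 − 6 = 1; all invariant factors of ∂_1 are 1 so no torsion. So H_0 ≅ Z.
rank ∂_1 = 6, rank ∂_2 = 12 ⇒ b_1 = 18 − 6 − 12 = 0; ∂_2 has invariant factor(s) [2] giving torsion. So H_1 ≅ Z/2.
rank ∂_2 = 12, rank ∂_3 = 0 ⇒ b_2 = 12 − 12 − 0 = 0. So H_2 ≅ 0.

H_0 ≅ Z,  H_1 ≅ Z/2,  H_2 = 0.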